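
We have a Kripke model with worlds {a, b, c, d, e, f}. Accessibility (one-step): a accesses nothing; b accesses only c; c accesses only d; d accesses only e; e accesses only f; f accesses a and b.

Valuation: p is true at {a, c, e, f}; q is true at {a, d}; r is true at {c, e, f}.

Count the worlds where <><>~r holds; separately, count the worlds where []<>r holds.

For <><>~r:
a: no successors, so <><>~r fails. ✗
b: successors {c}; <>~r there: c:T. ✓
c: successors {d}; <>~r there: d:F. ✗
d: successors {e}; <>~r there: e:F. ✗
e: successors {f}; <>~r there: f:T. ✓
f: successors {a, b}; <>~r there: a:F, b:F. ✗
— 2 worlds.
For []<>r:
a: no successors, so []<>r holds vacuously. ✓
b: successors {c}; <>r there: c:F. ✗
c: successors {d}; <>r there: d:T. ✓
d: successors {e}; <>r there: e:T. ✓
e: successors {f}; <>r there: f:F. ✗
f: successors {a, b}; <>r there: a:F, b:T. ✗
— 3 worlds.

2 and 3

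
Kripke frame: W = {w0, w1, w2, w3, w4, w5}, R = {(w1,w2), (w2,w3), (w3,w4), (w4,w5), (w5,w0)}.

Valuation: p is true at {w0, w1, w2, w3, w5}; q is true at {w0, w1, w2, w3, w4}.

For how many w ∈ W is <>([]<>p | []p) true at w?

5

w0: no successors, so <>([]<>p | []p) fails. ✗
w1: successors {w2}; []<>p | []p there: w2:T. ✓
w2: successors {w3}; []<>p | []p there: w3:T. ✓
w3: successors {w4}; []<>p | []p there: w4:T. ✓
w4: successors {w5}; []<>p | []p there: w5:T. ✓
w5: successors {w0}; []<>p | []p there: w0:T. ✓
Satisfying worlds: {w1, w2, w3, w4, w5}.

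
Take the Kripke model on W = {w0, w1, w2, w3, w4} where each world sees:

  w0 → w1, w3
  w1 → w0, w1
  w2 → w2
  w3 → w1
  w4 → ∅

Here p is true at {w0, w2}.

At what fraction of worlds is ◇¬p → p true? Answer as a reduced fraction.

3/5

w0: ◇¬p is T, p is T. ✓
w1: ◇¬p is T, p is F. ✗
w2: ◇¬p is F, p is T. ✓
w3: ◇¬p is T, p is F. ✗
w4: ◇¬p is F, p is F. ✓
That's 3 of 5 worlds, so 3/5.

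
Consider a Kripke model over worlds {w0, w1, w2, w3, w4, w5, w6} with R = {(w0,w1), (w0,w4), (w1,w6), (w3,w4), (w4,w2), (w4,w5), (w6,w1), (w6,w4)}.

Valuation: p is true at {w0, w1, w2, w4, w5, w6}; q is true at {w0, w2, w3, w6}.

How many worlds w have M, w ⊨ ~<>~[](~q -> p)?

7

w0: <>~[](~q -> p) is F. ✓
w1: <>~[](~q -> p) is F. ✓
w2: <>~[](~q -> p) is F. ✓
w3: <>~[](~q -> p) is F. ✓
w4: <>~[](~q -> p) is F. ✓
w5: <>~[](~q -> p) is F. ✓
w6: <>~[](~q -> p) is F. ✓
Satisfying worlds: {w0, w1, w2, w3, w4, w5, w6}.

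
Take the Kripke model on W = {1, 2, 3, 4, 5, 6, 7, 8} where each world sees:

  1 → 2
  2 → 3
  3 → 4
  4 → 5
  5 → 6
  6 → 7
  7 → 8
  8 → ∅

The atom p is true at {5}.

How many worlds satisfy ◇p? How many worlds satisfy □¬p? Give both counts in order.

1 and 7

For ◇p:
1: successors {2}; p there: 2:F. ✗
2: successors {3}; p there: 3:F. ✗
3: successors {4}; p there: 4:F. ✗
4: successors {5}; p there: 5:T. ✓
5: successors {6}; p there: 6:F. ✗
6: successors {7}; p there: 7:F. ✗
7: successors {8}; p there: 8:F. ✗
8: no successors, so ◇p fails. ✗
— 1 world.
For □¬p:
1: successors {2}; ¬p there: 2:T. ✓
2: successors {3}; ¬p there: 3:T. ✓
3: successors {4}; ¬p there: 4:T. ✓
4: successors {5}; ¬p there: 5:F. ✗
5: successors {6}; ¬p there: 6:T. ✓
6: successors {7}; ¬p there: 7:T. ✓
7: successors {8}; ¬p there: 8:T. ✓
8: no successors, so □¬p holds vacuously. ✓
— 7 worlds.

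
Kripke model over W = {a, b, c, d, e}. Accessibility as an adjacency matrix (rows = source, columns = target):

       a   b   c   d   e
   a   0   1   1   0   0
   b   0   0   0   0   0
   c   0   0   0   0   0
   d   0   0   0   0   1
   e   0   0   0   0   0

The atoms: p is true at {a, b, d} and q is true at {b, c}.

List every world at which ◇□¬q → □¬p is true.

a: ◇□¬q is T, □¬p is F. ✗
b: ◇□¬q is F, □¬p is T. ✓
c: ◇□¬q is F, □¬p is T. ✓
d: ◇□¬q is T, □¬p is T. ✓
e: ◇□¬q is F, □¬p is T. ✓

{b, c, d, e}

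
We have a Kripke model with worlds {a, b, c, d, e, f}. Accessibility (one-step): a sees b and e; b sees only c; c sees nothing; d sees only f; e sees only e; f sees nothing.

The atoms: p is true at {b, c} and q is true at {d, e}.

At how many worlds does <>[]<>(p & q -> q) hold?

a: successors {b, e}; []<>(p & q -> q) there: b:F, e:T. ✓
b: successors {c}; []<>(p & q -> q) there: c:T. ✓
c: no successors, so <>[]<>(p & q -> q) fails. ✗
d: successors {f}; []<>(p & q -> q) there: f:T. ✓
e: successors {e}; []<>(p & q -> q) there: e:T. ✓
f: no successors, so <>[]<>(p & q -> q) fails. ✗
Satisfying worlds: {a, b, d, e}.

4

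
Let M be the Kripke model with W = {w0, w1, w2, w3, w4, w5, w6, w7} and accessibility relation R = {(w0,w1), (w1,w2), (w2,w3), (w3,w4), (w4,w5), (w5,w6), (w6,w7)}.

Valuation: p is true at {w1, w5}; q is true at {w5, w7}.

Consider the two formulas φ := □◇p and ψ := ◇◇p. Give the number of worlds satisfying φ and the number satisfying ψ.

2 and 1

For □◇p:
w0: successors {w1}; ◇p there: w1:F. ✗
w1: successors {w2}; ◇p there: w2:F. ✗
w2: successors {w3}; ◇p there: w3:F. ✗
w3: successors {w4}; ◇p there: w4:T. ✓
w4: successors {w5}; ◇p there: w5:F. ✗
w5: successors {w6}; ◇p there: w6:F. ✗
w6: successors {w7}; ◇p there: w7:F. ✗
w7: no successors, so □◇p holds vacuously. ✓
— 2 worlds.
For ◇◇p:
w0: successors {w1}; ◇p there: w1:F. ✗
w1: successors {w2}; ◇p there: w2:F. ✗
w2: successors {w3}; ◇p there: w3:F. ✗
w3: successors {w4}; ◇p there: w4:T. ✓
w4: successors {w5}; ◇p there: w5:F. ✗
w5: successors {w6}; ◇p there: w6:F. ✗
w6: successors {w7}; ◇p there: w7:F. ✗
w7: no successors, so ◇◇p fails. ✗
— 1 world.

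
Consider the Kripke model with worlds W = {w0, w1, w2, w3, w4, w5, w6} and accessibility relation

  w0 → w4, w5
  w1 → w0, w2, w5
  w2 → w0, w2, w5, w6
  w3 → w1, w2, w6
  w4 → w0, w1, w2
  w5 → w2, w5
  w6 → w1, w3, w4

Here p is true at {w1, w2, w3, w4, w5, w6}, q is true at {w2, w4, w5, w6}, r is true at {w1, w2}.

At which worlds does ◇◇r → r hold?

w0: ◇◇r is T, r is F. ✗
w1: ◇◇r is T, r is T. ✓
w2: ◇◇r is T, r is T. ✓
w3: ◇◇r is T, r is F. ✗
w4: ◇◇r is T, r is F. ✗
w5: ◇◇r is T, r is F. ✗
w6: ◇◇r is T, r is F. ✗

{w1, w2}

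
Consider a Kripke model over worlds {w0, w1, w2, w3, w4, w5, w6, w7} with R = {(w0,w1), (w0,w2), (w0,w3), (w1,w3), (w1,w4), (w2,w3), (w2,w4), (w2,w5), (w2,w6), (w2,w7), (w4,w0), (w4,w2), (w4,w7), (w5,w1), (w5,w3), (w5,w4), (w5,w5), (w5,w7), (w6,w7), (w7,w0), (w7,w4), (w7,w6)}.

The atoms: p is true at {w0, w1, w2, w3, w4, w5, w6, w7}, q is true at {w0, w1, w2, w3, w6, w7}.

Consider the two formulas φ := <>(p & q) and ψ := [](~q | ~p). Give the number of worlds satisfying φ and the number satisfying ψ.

For <>(p & q):
w0: successors {w1, w2, w3}; p & q there: w1:T, w2:T, w3:T. ✓
w1: successors {w3, w4}; p & q there: w3:T, w4:F. ✓
w2: successors {w3, w4, w5, w6, w7}; p & q there: w3:T, w4:F, w5:F, w6:T, w7:T. ✓
w3: no successors, so <>(p & q) fails. ✗
w4: successors {w0, w2, w7}; p & q there: w0:T, w2:T, w7:T. ✓
w5: successors {w1, w3, w4, w5, w7}; p & q there: w1:T, w3:T, w4:F, w5:F, w7:T. ✓
w6: successors {w7}; p & q there: w7:T. ✓
w7: successors {w0, w4, w6}; p & q there: w0:T, w4:F, w6:T. ✓
— 7 worlds.
For [](~q | ~p):
w0: successors {w1, w2, w3}; ~q | ~p there: w1:F, w2:F, w3:F. ✗
w1: successors {w3, w4}; ~q | ~p there: w3:F, w4:T. ✗
w2: successors {w3, w4, w5, w6, w7}; ~q | ~p there: w3:F, w4:T, w5:T, w6:F, w7:F. ✗
w3: no successors, so [](~q | ~p) holds vacuously. ✓
w4: successors {w0, w2, w7}; ~q | ~p there: w0:F, w2:F, w7:F. ✗
w5: successors {w1, w3, w4, w5, w7}; ~q | ~p there: w1:F, w3:F, w4:T, w5:T, w7:F. ✗
w6: successors {w7}; ~q | ~p there: w7:F. ✗
w7: successors {w0, w4, w6}; ~q | ~p there: w0:F, w4:T, w6:F. ✗
— 1 world.

7 and 1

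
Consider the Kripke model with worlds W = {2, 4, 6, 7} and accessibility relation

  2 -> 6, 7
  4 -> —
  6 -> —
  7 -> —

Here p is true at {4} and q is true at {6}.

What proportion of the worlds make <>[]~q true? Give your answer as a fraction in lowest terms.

1/4

2: successors {6, 7}; []~q there: 6:T, 7:T. ✓
4: no successors, so <>[]~q fails. ✗
6: no successors, so <>[]~q fails. ✗
7: no successors, so <>[]~q fails. ✗
That's 1 of 4 worlds, so 1/4.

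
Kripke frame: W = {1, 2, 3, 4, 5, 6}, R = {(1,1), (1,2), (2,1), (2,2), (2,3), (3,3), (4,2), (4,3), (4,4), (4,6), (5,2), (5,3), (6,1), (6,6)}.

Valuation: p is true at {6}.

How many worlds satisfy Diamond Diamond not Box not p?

1: successors {1, 2}; Diamond not Box not p there: 1:F, 2:F. ✗
2: successors {1, 2, 3}; Diamond not Box not p there: 1:F, 2:F, 3:F. ✗
3: successors {3}; Diamond not Box not p there: 3:F. ✗
4: successors {2, 3, 4, 6}; Diamond not Box not p there: 2:F, 3:F, 4:T, 6:T. ✓
5: successors {2, 3}; Diamond not Box not p there: 2:F, 3:F. ✗
6: successors {1, 6}; Diamond not Box not p there: 1:F, 6:T. ✓
Satisfying worlds: {4, 6}.

2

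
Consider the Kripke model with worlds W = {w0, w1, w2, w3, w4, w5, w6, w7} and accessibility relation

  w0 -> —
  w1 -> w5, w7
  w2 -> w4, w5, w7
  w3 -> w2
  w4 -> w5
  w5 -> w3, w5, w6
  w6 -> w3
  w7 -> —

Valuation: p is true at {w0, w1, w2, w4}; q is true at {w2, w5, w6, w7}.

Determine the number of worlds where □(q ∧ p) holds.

w0: no successors, so □(q ∧ p) holds vacuously. ✓
w1: successors {w5, w7}; q ∧ p there: w5:F, w7:F. ✗
w2: successors {w4, w5, w7}; q ∧ p there: w4:F, w5:F, w7:F. ✗
w3: successors {w2}; q ∧ p there: w2:T. ✓
w4: successors {w5}; q ∧ p there: w5:F. ✗
w5: successors {w3, w5, w6}; q ∧ p there: w3:F, w5:F, w6:F. ✗
w6: successors {w3}; q ∧ p there: w3:F. ✗
w7: no successors, so □(q ∧ p) holds vacuously. ✓
Satisfying worlds: {w0, w3, w7}.

3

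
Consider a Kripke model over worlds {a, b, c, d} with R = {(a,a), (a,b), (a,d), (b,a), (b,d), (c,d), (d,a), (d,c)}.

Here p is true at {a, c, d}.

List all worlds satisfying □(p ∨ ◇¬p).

{b, c, d}

a: successors {a, b, d}; p ∨ ◇¬p there: a:T, b:F, d:T. ✗
b: successors {a, d}; p ∨ ◇¬p there: a:T, d:T. ✓
c: successors {d}; p ∨ ◇¬p there: d:T. ✓
d: successors {a, c}; p ∨ ◇¬p there: a:T, c:T. ✓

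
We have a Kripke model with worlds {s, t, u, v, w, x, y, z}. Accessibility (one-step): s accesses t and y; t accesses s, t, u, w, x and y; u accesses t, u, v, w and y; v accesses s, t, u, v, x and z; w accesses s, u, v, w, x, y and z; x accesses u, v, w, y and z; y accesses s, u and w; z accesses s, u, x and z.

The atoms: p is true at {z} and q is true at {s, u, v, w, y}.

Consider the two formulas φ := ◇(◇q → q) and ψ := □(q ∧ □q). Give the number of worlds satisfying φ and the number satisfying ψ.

For ◇(◇q → q):
s: successors {t, y}; ◇q → q there: t:F, y:T. ✓
t: successors {s, t, u, w, x, y}; ◇q → q there: s:T, t:F, u:T, w:T, x:F, y:T. ✓
u: successors {t, u, v, w, y}; ◇q → q there: t:F, u:T, v:T, w:T, y:T. ✓
v: successors {s, t, u, v, x, z}; ◇q → q there: s:T, t:F, u:T, v:T, x:F, z:F. ✓
w: successors {s, u, v, w, x, y, z}; ◇q → q there: s:T, u:T, v:T, w:T, x:F, y:T, z:F. ✓
x: successors {u, v, w, y, z}; ◇q → q there: u:T, v:T, w:T, y:T, z:F. ✓
y: successors {s, u, w}; ◇q → q there: s:T, u:T, w:T. ✓
z: successors {s, u, x, z}; ◇q → q there: s:T, u:T, x:F, z:F. ✓
— 8 worlds.
For □(q ∧ □q):
s: successors {t, y}; q ∧ □q there: t:F, y:T. ✗
t: successors {s, t, u, w, x, y}; q ∧ □q there: s:F, t:F, u:F, w:F, x:F, y:T. ✗
u: successors {t, u, v, w, y}; q ∧ □q there: t:F, u:F, v:F, w:F, y:T. ✗
v: successors {s, t, u, v, x, z}; q ∧ □q there: s:F, t:F, u:F, v:F, x:F, z:F. ✗
w: successors {s, u, v, w, x, y, z}; q ∧ □q there: s:F, u:F, v:F, w:F, x:F, y:T, z:F. ✗
x: successors {u, v, w, y, z}; q ∧ □q there: u:F, v:F, w:F, y:T, z:F. ✗
y: successors {s, u, w}; q ∧ □q there: s:F, u:F, w:F. ✗
z: successors {s, u, x, z}; q ∧ □q there: s:F, u:F, x:F, z:F. ✗
— 0 worlds.

8 and 0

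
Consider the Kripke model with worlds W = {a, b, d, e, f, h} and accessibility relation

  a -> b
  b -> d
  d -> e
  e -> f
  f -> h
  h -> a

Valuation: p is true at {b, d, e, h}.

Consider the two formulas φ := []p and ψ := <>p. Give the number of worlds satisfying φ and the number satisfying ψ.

For []p:
a: successors {b}; p there: b:T. ✓
b: successors {d}; p there: d:T. ✓
d: successors {e}; p there: e:T. ✓
e: successors {f}; p there: f:F. ✗
f: successors {h}; p there: h:T. ✓
h: successors {a}; p there: a:F. ✗
— 4 worlds.
For <>p:
a: successors {b}; p there: b:T. ✓
b: successors {d}; p there: d:T. ✓
d: successors {e}; p there: e:T. ✓
e: successors {f}; p there: f:F. ✗
f: successors {h}; p there: h:T. ✓
h: successors {a}; p there: a:F. ✗
— 4 worlds.

4 and 4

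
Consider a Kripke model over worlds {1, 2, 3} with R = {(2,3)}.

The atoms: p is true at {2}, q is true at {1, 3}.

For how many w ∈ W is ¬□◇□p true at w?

1

1: □◇□p is T. ✗
2: □◇□p is F. ✓
3: □◇□p is T. ✗
Satisfying worlds: {2}.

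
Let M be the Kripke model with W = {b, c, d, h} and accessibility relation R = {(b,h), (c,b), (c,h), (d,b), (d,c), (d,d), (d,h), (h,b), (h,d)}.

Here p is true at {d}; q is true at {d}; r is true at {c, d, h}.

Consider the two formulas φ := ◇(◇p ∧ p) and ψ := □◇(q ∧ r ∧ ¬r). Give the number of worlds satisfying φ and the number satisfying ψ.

2 and 0

For ◇(◇p ∧ p):
b: successors {h}; ◇p ∧ p there: h:F. ✗
c: successors {b, h}; ◇p ∧ p there: b:F, h:F. ✗
d: successors {b, c, d, h}; ◇p ∧ p there: b:F, c:F, d:T, h:F. ✓
h: successors {b, d}; ◇p ∧ p there: b:F, d:T. ✓
— 2 worlds.
For □◇(q ∧ r ∧ ¬r):
b: successors {h}; ◇(q ∧ r ∧ ¬r) there: h:F. ✗
c: successors {b, h}; ◇(q ∧ r ∧ ¬r) there: b:F, h:F. ✗
d: successors {b, c, d, h}; ◇(q ∧ r ∧ ¬r) there: b:F, c:F, d:F, h:F. ✗
h: successors {b, d}; ◇(q ∧ r ∧ ¬r) there: b:F, d:F. ✗
— 0 worlds.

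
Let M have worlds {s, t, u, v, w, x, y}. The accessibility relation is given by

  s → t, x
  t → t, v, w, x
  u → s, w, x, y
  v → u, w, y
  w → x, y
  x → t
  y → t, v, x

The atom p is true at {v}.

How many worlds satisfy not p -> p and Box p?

s: not p is T, p and Box p is F. ✗
t: not p is T, p and Box p is F. ✗
u: not p is T, p and Box p is F. ✗
v: not p is F, p and Box p is F. ✓
w: not p is T, p and Box p is F. ✗
x: not p is T, p and Box p is F. ✗
y: not p is T, p and Box p is F. ✗
Satisfying worlds: {v}.

1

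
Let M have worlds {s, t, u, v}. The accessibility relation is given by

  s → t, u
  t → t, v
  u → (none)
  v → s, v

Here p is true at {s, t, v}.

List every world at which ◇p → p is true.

{s, t, u, v}

s: ◇p is T, p is T. ✓
t: ◇p is T, p is T. ✓
u: ◇p is F, p is F. ✓
v: ◇p is T, p is T. ✓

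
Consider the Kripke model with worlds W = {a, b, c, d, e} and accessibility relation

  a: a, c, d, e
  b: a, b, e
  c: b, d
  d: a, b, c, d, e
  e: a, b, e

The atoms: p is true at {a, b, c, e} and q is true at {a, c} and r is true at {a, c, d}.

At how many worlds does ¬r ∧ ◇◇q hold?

a: ¬r is F, ◇◇q is T. ✗
b: ¬r is T, ◇◇q is T. ✓
c: ¬r is F, ◇◇q is T. ✗
d: ¬r is F, ◇◇q is T. ✗
e: ¬r is T, ◇◇q is T. ✓
Satisfying worlds: {b, e}.

2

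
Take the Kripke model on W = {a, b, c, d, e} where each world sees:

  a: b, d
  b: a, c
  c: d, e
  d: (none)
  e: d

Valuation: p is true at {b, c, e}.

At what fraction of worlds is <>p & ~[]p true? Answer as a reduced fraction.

3/5

a: <>p is T, ~[]p is T. ✓
b: <>p is T, ~[]p is T. ✓
c: <>p is T, ~[]p is T. ✓
d: <>p is F, ~[]p is F. ✗
e: <>p is F, ~[]p is T. ✗
That's 3 of 5 worlds, so 3/5.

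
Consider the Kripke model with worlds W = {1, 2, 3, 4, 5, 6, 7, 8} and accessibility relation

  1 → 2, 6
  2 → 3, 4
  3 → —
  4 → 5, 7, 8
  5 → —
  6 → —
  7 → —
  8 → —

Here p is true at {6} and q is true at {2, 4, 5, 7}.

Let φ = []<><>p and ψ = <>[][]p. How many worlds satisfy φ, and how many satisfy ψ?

For []<><>p:
1: successors {2, 6}; <><>p there: 2:F, 6:F. ✗
2: successors {3, 4}; <><>p there: 3:F, 4:F. ✗
3: no successors, so []<><>p holds vacuously. ✓
4: successors {5, 7, 8}; <><>p there: 5:F, 7:F, 8:F. ✗
5: no successors, so []<><>p holds vacuously. ✓
6: no successors, so []<><>p holds vacuously. ✓
7: no successors, so []<><>p holds vacuously. ✓
8: no successors, so []<><>p holds vacuously. ✓
— 5 worlds.
For <>[][]p:
1: successors {2, 6}; [][]p there: 2:F, 6:T. ✓
2: successors {3, 4}; [][]p there: 3:T, 4:T. ✓
3: no successors, so <>[][]p fails. ✗
4: successors {5, 7, 8}; [][]p there: 5:T, 7:T, 8:T. ✓
5: no successors, so <>[][]p fails. ✗
6: no successors, so <>[][]p fails. ✗
7: no successors, so <>[][]p fails. ✗
8: no successors, so <>[][]p fails. ✗
— 3 worlds.

5 and 3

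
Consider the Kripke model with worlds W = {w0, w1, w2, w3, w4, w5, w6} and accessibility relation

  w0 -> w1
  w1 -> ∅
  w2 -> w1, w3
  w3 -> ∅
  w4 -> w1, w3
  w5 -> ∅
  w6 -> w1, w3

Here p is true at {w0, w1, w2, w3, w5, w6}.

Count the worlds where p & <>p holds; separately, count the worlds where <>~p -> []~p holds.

For p & <>p:
w0: p is T, <>p is T. ✓
w1: p is T, <>p is F. ✗
w2: p is T, <>p is T. ✓
w3: p is T, <>p is F. ✗
w4: p is F, <>p is T. ✗
w5: p is T, <>p is F. ✗
w6: p is T, <>p is T. ✓
— 3 worlds.
For <>~p -> []~p:
w0: <>~p is F, []~p is F. ✓
w1: <>~p is F, []~p is T. ✓
w2: <>~p is F, []~p is F. ✓
w3: <>~p is F, []~p is T. ✓
w4: <>~p is F, []~p is F. ✓
w5: <>~p is F, []~p is T. ✓
w6: <>~p is F, []~p is F. ✓
— 7 worlds.

3 and 7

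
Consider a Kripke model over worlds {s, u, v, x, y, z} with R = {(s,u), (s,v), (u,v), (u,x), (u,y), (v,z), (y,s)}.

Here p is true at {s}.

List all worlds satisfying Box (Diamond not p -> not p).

s: successors {u, v}; Diamond not p -> not p there: u:T, v:T. ✓
u: successors {v, x, y}; Diamond not p -> not p there: v:T, x:T, y:T. ✓
v: successors {z}; Diamond not p -> not p there: z:T. ✓
x: no successors, so Box (Diamond not p -> not p) holds vacuously. ✓
y: successors {s}; Diamond not p -> not p there: s:F. ✗
z: no successors, so Box (Diamond not p -> not p) holds vacuously. ✓

{s, u, v, x, z}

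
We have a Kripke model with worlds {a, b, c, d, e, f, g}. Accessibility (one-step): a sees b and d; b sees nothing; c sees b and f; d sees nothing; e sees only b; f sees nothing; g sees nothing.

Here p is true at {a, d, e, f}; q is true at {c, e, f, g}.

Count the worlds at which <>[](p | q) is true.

3

a: successors {b, d}; [](p | q) there: b:T, d:T. ✓
b: no successors, so <>[](p | q) fails. ✗
c: successors {b, f}; [](p | q) there: b:T, f:T. ✓
d: no successors, so <>[](p | q) fails. ✗
e: successors {b}; [](p | q) there: b:T. ✓
f: no successors, so <>[](p | q) fails. ✗
g: no successors, so <>[](p | q) fails. ✗
Satisfying worlds: {a, c, e}.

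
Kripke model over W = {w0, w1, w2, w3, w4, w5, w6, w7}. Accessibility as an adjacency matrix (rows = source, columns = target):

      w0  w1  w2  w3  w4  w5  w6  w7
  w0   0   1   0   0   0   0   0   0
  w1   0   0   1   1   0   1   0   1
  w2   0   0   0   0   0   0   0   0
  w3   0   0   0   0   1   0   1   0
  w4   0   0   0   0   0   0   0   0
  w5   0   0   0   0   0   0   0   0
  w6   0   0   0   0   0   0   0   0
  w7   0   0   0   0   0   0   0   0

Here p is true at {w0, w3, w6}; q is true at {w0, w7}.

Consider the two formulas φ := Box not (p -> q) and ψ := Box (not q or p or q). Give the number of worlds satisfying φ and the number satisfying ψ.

5 and 8

For Box not (p -> q):
w0: successors {w1}; not (p -> q) there: w1:F. ✗
w1: successors {w2, w3, w5, w7}; not (p -> q) there: w2:F, w3:T, w5:F, w7:F. ✗
w2: no successors, so Box not (p -> q) holds vacuously. ✓
w3: successors {w4, w6}; not (p -> q) there: w4:F, w6:T. ✗
w4: no successors, so Box not (p -> q) holds vacuously. ✓
w5: no successors, so Box not (p -> q) holds vacuously. ✓
w6: no successors, so Box not (p -> q) holds vacuously. ✓
w7: no successors, so Box not (p -> q) holds vacuously. ✓
— 5 worlds.
For Box (not q or p or q):
w0: successors {w1}; not q or p or q there: w1:T. ✓
w1: successors {w2, w3, w5, w7}; not q or p or q there: w2:T, w3:T, w5:T, w7:T. ✓
w2: no successors, so Box (not q or p or q) holds vacuously. ✓
w3: successors {w4, w6}; not q or p or q there: w4:T, w6:T. ✓
w4: no successors, so Box (not q or p or q) holds vacuously. ✓
w5: no successors, so Box (not q or p or q) holds vacuously. ✓
w6: no successors, so Box (not q or p or q) holds vacuously. ✓
w7: no successors, so Box (not q or p or q) holds vacuously. ✓
— 8 worlds.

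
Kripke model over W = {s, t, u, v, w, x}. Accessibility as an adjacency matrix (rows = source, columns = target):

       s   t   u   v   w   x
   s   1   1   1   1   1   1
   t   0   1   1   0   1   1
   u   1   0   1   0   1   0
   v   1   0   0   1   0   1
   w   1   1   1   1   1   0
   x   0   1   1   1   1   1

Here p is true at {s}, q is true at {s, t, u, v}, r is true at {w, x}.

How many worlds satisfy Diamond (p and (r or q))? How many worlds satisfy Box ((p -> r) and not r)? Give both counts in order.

4 and 0

For Diamond (p and (r or q)):
s: successors {s, t, u, v, w, x}; p and (r or q) there: s:T, t:F, u:F, v:F, w:F, x:F. ✓
t: successors {t, u, w, x}; p and (r or q) there: t:F, u:F, w:F, x:F. ✗
u: successors {s, u, w}; p and (r or q) there: s:T, u:F, w:F. ✓
v: successors {s, v, x}; p and (r or q) there: s:T, v:F, x:F. ✓
w: successors {s, t, u, v, w}; p and (r or q) there: s:T, t:F, u:F, v:F, w:F. ✓
x: successors {t, u, v, w, x}; p and (r or q) there: t:F, u:F, v:F, w:F, x:F. ✗
— 4 worlds.
For Box ((p -> r) and not r):
s: successors {s, t, u, v, w, x}; (p -> r) and not r there: s:F, t:T, u:T, v:T, w:F, x:F. ✗
t: successors {t, u, w, x}; (p -> r) and not r there: t:T, u:T, w:F, x:F. ✗
u: successors {s, u, w}; (p -> r) and not r there: s:F, u:T, w:F. ✗
v: successors {s, v, x}; (p -> r) and not r there: s:F, v:T, x:F. ✗
w: successors {s, t, u, v, w}; (p -> r) and not r there: s:F, t:T, u:T, v:T, w:F. ✗
x: successors {t, u, v, w, x}; (p -> r) and not r there: t:T, u:T, v:T, w:F, x:F. ✗
— 0 worlds.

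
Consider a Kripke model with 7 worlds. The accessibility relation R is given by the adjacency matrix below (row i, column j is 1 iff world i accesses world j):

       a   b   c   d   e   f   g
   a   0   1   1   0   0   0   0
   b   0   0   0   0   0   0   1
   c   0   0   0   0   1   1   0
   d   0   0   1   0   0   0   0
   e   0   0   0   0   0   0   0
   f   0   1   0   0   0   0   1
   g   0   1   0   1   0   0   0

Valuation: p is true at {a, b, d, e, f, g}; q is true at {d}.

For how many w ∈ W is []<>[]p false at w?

1

a: successors {b, c}; <>[]p there: b:T, c:T. ✓
b: successors {g}; <>[]p there: g:T. ✓
c: successors {e, f}; <>[]p there: e:F, f:T. ✗
d: successors {c}; <>[]p there: c:T. ✓
e: no successors, so []<>[]p holds vacuously. ✓
f: successors {b, g}; <>[]p there: b:T, g:T. ✓
g: successors {b, d}; <>[]p there: b:T, d:T. ✓
Satisfying worlds: {a, b, d, e, f, g}.
So []<>[]p fails at the other 1 world.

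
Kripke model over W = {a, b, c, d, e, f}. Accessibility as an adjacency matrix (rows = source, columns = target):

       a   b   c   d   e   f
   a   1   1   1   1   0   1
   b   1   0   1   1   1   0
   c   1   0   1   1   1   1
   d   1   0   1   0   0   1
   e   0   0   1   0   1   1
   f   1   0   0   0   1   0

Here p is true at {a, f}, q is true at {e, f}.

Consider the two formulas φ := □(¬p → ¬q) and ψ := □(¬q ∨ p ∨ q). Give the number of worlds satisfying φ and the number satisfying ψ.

For □(¬p → ¬q):
a: successors {a, b, c, d, f}; ¬p → ¬q there: a:T, b:T, c:T, d:T, f:T. ✓
b: successors {a, c, d, e}; ¬p → ¬q there: a:T, c:T, d:T, e:F. ✗
c: successors {a, c, d, e, f}; ¬p → ¬q there: a:T, c:T, d:T, e:F, f:T. ✗
d: successors {a, c, f}; ¬p → ¬q there: a:T, c:T, f:T. ✓
e: successors {c, e, f}; ¬p → ¬q there: c:T, e:F, f:T. ✗
f: successors {a, e}; ¬p → ¬q there: a:T, e:F. ✗
— 2 worlds.
For □(¬q ∨ p ∨ q):
a: successors {a, b, c, d, f}; ¬q ∨ p ∨ q there: a:T, b:T, c:T, d:T, f:T. ✓
b: successors {a, c, d, e}; ¬q ∨ p ∨ q there: a:T, c:T, d:T, e:T. ✓
c: successors {a, c, d, e, f}; ¬q ∨ p ∨ q there: a:T, c:T, d:T, e:T, f:T. ✓
d: successors {a, c, f}; ¬q ∨ p ∨ q there: a:T, c:T, f:T. ✓
e: successors {c, e, f}; ¬q ∨ p ∨ q there: c:T, e:T, f:T. ✓
f: successors {a, e}; ¬q ∨ p ∨ q there: a:T, e:T. ✓
— 6 worlds.

2 and 6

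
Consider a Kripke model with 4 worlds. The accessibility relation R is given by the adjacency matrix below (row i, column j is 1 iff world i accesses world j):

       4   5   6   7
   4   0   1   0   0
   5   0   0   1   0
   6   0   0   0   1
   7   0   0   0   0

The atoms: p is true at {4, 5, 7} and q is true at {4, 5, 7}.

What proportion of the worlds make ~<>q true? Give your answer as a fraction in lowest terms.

1/2

4: <>q is T. ✗
5: <>q is F. ✓
6: <>q is T. ✗
7: <>q is F. ✓
That's 2 of 4 worlds, so 2/4 = 1/2.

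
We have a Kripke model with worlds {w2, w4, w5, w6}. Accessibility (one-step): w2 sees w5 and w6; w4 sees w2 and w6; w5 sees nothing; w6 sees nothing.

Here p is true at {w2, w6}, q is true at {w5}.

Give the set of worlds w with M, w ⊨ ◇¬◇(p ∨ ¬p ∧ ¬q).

{w2, w4}

w2: successors {w5, w6}; ¬◇(p ∨ ¬p ∧ ¬q) there: w5:T, w6:T. ✓
w4: successors {w2, w6}; ¬◇(p ∨ ¬p ∧ ¬q) there: w2:F, w6:T. ✓
w5: no successors, so ◇¬◇(p ∨ ¬p ∧ ¬q) fails. ✗
w6: no successors, so ◇¬◇(p ∨ ¬p ∧ ¬q) fails. ✗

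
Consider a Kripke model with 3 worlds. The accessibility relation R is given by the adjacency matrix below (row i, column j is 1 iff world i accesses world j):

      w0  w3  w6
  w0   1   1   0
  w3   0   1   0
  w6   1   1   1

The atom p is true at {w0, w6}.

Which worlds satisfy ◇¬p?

w0: successors {w0, w3}; ¬p there: w0:F, w3:T. ✓
w3: successors {w3}; ¬p there: w3:T. ✓
w6: successors {w0, w3, w6}; ¬p there: w0:F, w3:T, w6:F. ✓

{w0, w3, w6}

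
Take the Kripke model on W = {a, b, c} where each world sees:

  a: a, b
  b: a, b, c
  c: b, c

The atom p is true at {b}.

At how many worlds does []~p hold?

a: successors {a, b}; ~p there: a:T, b:F. ✗
b: successors {a, b, c}; ~p there: a:T, b:F, c:T. ✗
c: successors {b, c}; ~p there: b:F, c:T. ✗
Satisfying worlds: ∅.

0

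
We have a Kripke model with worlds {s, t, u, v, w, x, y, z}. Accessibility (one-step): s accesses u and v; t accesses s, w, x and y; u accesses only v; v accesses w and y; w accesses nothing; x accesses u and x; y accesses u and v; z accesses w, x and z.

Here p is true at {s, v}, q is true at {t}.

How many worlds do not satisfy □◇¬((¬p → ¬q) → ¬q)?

s: successors {u, v}; ◇¬((¬p → ¬q) → ¬q) there: u:F, v:F. ✗
t: successors {s, w, x, y}; ◇¬((¬p → ¬q) → ¬q) there: s:F, w:F, x:F, y:F. ✗
u: successors {v}; ◇¬((¬p → ¬q) → ¬q) there: v:F. ✗
v: successors {w, y}; ◇¬((¬p → ¬q) → ¬q) there: w:F, y:F. ✗
w: no successors, so □◇¬((¬p → ¬q) → ¬q) holds vacuously. ✓
x: successors {u, x}; ◇¬((¬p → ¬q) → ¬q) there: u:F, x:F. ✗
y: successors {u, v}; ◇¬((¬p → ¬q) → ¬q) there: u:F, v:F. ✗
z: successors {w, x, z}; ◇¬((¬p → ¬q) → ¬q) there: w:F, x:F, z:F. ✗
Satisfying worlds: {w}.
So □◇¬((¬p → ¬q) → ¬q) fails at the other 7 worlds.

7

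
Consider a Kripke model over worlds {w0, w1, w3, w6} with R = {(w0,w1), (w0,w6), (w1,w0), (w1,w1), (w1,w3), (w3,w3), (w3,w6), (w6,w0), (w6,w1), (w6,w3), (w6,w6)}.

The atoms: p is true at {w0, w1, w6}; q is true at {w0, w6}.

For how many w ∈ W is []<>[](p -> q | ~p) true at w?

2

w0: successors {w1, w6}; <>[](p -> q | ~p) there: w1:T, w6:T. ✓
w1: successors {w0, w1, w3}; <>[](p -> q | ~p) there: w0:F, w1:T, w3:T. ✗
w3: successors {w3, w6}; <>[](p -> q | ~p) there: w3:T, w6:T. ✓
w6: successors {w0, w1, w3, w6}; <>[](p -> q | ~p) there: w0:F, w1:T, w3:T, w6:T. ✗
Satisfying worlds: {w0, w3}.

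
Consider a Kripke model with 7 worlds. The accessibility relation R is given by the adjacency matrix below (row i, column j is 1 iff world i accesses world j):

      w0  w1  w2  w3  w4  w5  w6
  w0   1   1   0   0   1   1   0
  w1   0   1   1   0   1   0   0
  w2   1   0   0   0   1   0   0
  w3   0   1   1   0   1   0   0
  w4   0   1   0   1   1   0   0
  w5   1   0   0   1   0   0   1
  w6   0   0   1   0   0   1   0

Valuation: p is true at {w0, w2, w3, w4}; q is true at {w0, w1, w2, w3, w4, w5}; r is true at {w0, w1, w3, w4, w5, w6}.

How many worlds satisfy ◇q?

w0: successors {w0, w1, w4, w5}; q there: w0:T, w1:T, w4:T, w5:T. ✓
w1: successors {w1, w2, w4}; q there: w1:T, w2:T, w4:T. ✓
w2: successors {w0, w4}; q there: w0:T, w4:T. ✓
w3: successors {w1, w2, w4}; q there: w1:T, w2:T, w4:T. ✓
w4: successors {w1, w3, w4}; q there: w1:T, w3:T, w4:T. ✓
w5: successors {w0, w3, w6}; q there: w0:T, w3:T, w6:F. ✓
w6: successors {w2, w5}; q there: w2:T, w5:T. ✓
Satisfying worlds: {w0, w1, w2, w3, w4, w5, w6}.

7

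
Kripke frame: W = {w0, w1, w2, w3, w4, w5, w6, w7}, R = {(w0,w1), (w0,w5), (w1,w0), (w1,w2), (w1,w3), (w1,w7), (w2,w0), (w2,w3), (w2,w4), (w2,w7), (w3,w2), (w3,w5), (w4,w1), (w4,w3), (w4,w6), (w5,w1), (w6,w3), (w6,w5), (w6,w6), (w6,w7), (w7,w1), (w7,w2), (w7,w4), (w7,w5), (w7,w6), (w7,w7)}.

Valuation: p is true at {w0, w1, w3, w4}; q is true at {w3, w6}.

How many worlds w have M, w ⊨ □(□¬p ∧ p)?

0

w0: successors {w1, w5}; □¬p ∧ p there: w1:F, w5:F. ✗
w1: successors {w0, w2, w3, w7}; □¬p ∧ p there: w0:F, w2:F, w3:T, w7:F. ✗
w2: successors {w0, w3, w4, w7}; □¬p ∧ p there: w0:F, w3:T, w4:F, w7:F. ✗
w3: successors {w2, w5}; □¬p ∧ p there: w2:F, w5:F. ✗
w4: successors {w1, w3, w6}; □¬p ∧ p there: w1:F, w3:T, w6:F. ✗
w5: successors {w1}; □¬p ∧ p there: w1:F. ✗
w6: successors {w3, w5, w6, w7}; □¬p ∧ p there: w3:T, w5:F, w6:F, w7:F. ✗
w7: successors {w1, w2, w4, w5, w6, w7}; □¬p ∧ p there: w1:F, w2:F, w4:F, w5:F, w6:F, w7:F. ✗
Satisfying worlds: ∅.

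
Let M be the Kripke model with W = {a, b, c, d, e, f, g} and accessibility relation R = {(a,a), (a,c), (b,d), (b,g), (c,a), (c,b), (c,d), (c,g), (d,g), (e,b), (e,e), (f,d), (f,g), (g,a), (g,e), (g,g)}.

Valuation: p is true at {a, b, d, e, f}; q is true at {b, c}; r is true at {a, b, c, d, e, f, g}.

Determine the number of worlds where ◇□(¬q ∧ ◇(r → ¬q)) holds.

a: successors {a, c}; □(¬q ∧ ◇(r → ¬q)) there: a:F, c:F. ✗
b: successors {d, g}; □(¬q ∧ ◇(r → ¬q)) there: d:T, g:T. ✓
c: successors {a, b, d, g}; □(¬q ∧ ◇(r → ¬q)) there: a:F, b:T, d:T, g:T. ✓
d: successors {g}; □(¬q ∧ ◇(r → ¬q)) there: g:T. ✓
e: successors {b, e}; □(¬q ∧ ◇(r → ¬q)) there: b:T, e:F. ✓
f: successors {d, g}; □(¬q ∧ ◇(r → ¬q)) there: d:T, g:T. ✓
g: successors {a, e, g}; □(¬q ∧ ◇(r → ¬q)) there: a:F, e:F, g:T. ✓
Satisfying worlds: {b, c, d, e, f, g}.

6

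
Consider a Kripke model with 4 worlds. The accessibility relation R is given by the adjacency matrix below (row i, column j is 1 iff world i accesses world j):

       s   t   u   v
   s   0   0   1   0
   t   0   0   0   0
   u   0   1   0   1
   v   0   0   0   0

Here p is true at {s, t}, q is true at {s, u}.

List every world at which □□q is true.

s: successors {u}; □q there: u:F. ✗
t: no successors, so □□q holds vacuously. ✓
u: successors {t, v}; □q there: t:T, v:T. ✓
v: no successors, so □□q holds vacuously. ✓

{t, u, v}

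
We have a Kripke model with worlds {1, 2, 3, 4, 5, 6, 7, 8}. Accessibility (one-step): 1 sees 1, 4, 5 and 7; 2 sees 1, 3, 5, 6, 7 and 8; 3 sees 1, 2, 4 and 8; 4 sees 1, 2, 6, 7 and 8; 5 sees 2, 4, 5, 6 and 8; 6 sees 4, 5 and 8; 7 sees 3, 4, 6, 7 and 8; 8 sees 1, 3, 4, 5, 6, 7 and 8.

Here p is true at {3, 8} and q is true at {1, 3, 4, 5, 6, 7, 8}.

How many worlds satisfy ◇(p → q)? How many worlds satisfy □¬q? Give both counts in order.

For ◇(p → q):
1: successors {1, 4, 5, 7}; p → q there: 1:T, 4:T, 5:T, 7:T. ✓
2: successors {1, 3, 5, 6, 7, 8}; p → q there: 1:T, 3:T, 5:T, 6:T, 7:T, 8:T. ✓
3: successors {1, 2, 4, 8}; p → q there: 1:T, 2:T, 4:T, 8:T. ✓
4: successors {1, 2, 6, 7, 8}; p → q there: 1:T, 2:T, 6:T, 7:T, 8:T. ✓
5: successors {2, 4, 5, 6, 8}; p → q there: 2:T, 4:T, 5:T, 6:T, 8:T. ✓
6: successors {4, 5, 8}; p → q there: 4:T, 5:T, 8:T. ✓
7: successors {3, 4, 6, 7, 8}; p → q there: 3:T, 4:T, 6:T, 7:T, 8:T. ✓
8: successors {1, 3, 4, 5, 6, 7, 8}; p → q there: 1:T, 3:T, 4:T, 5:T, 6:T, 7:T, 8:T. ✓
— 8 worlds.
For □¬q:
1: successors {1, 4, 5, 7}; ¬q there: 1:F, 4:F, 5:F, 7:F. ✗
2: successors {1, 3, 5, 6, 7, 8}; ¬q there: 1:F, 3:F, 5:F, 6:F, 7:F, 8:F. ✗
3: successors {1, 2, 4, 8}; ¬q there: 1:F, 2:T, 4:F, 8:F. ✗
4: successors {1, 2, 6, 7, 8}; ¬q there: 1:F, 2:T, 6:F, 7:F, 8:F. ✗
5: successors {2, 4, 5, 6, 8}; ¬q there: 2:T, 4:F, 5:F, 6:F, 8:F. ✗
6: successors {4, 5, 8}; ¬q there: 4:F, 5:F, 8:F. ✗
7: successors {3, 4, 6, 7, 8}; ¬q there: 3:F, 4:F, 6:F, 7:F, 8:F. ✗
8: successors {1, 3, 4, 5, 6, 7, 8}; ¬q there: 1:F, 3:F, 4:F, 5:F, 6:F, 7:F, 8:F. ✗
— 0 worlds.

8 and 0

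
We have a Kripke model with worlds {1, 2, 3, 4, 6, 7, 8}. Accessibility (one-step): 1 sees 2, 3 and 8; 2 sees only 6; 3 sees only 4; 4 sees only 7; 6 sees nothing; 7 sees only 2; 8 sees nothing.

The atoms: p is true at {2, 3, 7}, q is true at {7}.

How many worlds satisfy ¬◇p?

4

1: ◇p is T. ✗
2: ◇p is F. ✓
3: ◇p is F. ✓
4: ◇p is T. ✗
6: ◇p is F. ✓
7: ◇p is T. ✗
8: ◇p is F. ✓
Satisfying worlds: {2, 3, 6, 8}.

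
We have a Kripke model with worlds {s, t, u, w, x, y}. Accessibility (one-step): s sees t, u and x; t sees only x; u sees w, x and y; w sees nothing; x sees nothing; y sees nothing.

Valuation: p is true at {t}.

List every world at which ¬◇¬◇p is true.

{w, x, y}

s: ◇¬◇p is T. ✗
t: ◇¬◇p is T. ✗
u: ◇¬◇p is T. ✗
w: ◇¬◇p is F. ✓
x: ◇¬◇p is F. ✓
y: ◇¬◇p is F. ✓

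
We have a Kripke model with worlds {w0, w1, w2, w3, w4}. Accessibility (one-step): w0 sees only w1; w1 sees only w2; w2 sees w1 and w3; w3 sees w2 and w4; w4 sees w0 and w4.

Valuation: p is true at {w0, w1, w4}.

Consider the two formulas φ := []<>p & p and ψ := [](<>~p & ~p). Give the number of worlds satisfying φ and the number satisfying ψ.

For []<>p & p:
w0: []<>p is F, p is T. ✗
w1: []<>p is T, p is T. ✓
w2: []<>p is F, p is F. ✗
w3: []<>p is T, p is F. ✗
w4: []<>p is T, p is T. ✓
— 2 worlds.
For [](<>~p & ~p):
w0: successors {w1}; <>~p & ~p there: w1:F. ✗
w1: successors {w2}; <>~p & ~p there: w2:T. ✓
w2: successors {w1, w3}; <>~p & ~p there: w1:F, w3:T. ✗
w3: successors {w2, w4}; <>~p & ~p there: w2:T, w4:F. ✗
w4: successors {w0, w4}; <>~p & ~p there: w0:F, w4:F. ✗
— 1 world.

2 and 1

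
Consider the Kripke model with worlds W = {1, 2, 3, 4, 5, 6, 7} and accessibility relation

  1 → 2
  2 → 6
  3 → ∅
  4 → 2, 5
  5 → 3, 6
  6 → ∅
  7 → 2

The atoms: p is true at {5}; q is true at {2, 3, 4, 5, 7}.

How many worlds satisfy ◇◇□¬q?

3

1: successors {2}; ◇□¬q there: 2:T. ✓
2: successors {6}; ◇□¬q there: 6:F. ✗
3: no successors, so ◇◇□¬q fails. ✗
4: successors {2, 5}; ◇□¬q there: 2:T, 5:T. ✓
5: successors {3, 6}; ◇□¬q there: 3:F, 6:F. ✗
6: no successors, so ◇◇□¬q fails. ✗
7: successors {2}; ◇□¬q there: 2:T. ✓
Satisfying worlds: {1, 4, 7}.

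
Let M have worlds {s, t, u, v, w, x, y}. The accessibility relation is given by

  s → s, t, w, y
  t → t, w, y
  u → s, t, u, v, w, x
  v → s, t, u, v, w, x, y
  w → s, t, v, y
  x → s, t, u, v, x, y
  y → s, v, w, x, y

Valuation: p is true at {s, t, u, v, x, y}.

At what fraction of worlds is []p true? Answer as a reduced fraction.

2/7

s: successors {s, t, w, y}; p there: s:T, t:T, w:F, y:T. ✗
t: successors {t, w, y}; p there: t:T, w:F, y:T. ✗
u: successors {s, t, u, v, w, x}; p there: s:T, t:T, u:T, v:T, w:F, x:T. ✗
v: successors {s, t, u, v, w, x, y}; p there: s:T, t:T, u:T, v:T, w:F, x:T, y:T. ✗
w: successors {s, t, v, y}; p there: s:T, t:T, v:T, y:T. ✓
x: successors {s, t, u, v, x, y}; p there: s:T, t:T, u:T, v:T, x:T, y:T. ✓
y: successors {s, v, w, x, y}; p there: s:T, v:T, w:F, x:T, y:T. ✗
That's 2 of 7 worlds, so 2/7.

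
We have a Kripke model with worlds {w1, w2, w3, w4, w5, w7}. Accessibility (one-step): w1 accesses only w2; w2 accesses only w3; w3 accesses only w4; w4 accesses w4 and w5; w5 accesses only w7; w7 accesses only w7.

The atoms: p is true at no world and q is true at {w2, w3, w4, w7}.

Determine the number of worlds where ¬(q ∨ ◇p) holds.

2

w1: q ∨ ◇p is F. ✓
w2: q ∨ ◇p is T. ✗
w3: q ∨ ◇p is T. ✗
w4: q ∨ ◇p is T. ✗
w5: q ∨ ◇p is F. ✓
w7: q ∨ ◇p is T. ✗
Satisfying worlds: {w1, w5}.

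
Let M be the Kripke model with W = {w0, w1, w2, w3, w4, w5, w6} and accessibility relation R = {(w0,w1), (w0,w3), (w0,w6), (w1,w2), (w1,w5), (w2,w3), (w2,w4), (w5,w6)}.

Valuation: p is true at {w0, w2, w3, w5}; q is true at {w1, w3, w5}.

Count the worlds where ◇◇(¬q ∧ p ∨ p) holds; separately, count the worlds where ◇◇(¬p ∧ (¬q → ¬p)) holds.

2 and 1

For ◇◇(¬q ∧ p ∨ p):
w0: successors {w1, w3, w6}; ◇(¬q ∧ p ∨ p) there: w1:T, w3:F, w6:F. ✓
w1: successors {w2, w5}; ◇(¬q ∧ p ∨ p) there: w2:T, w5:F. ✓
w2: successors {w3, w4}; ◇(¬q ∧ p ∨ p) there: w3:F, w4:F. ✗
w3: no successors, so ◇◇(¬q ∧ p ∨ p) fails. ✗
w4: no successors, so ◇◇(¬q ∧ p ∨ p) fails. ✗
w5: successors {w6}; ◇(¬q ∧ p ∨ p) there: w6:F. ✗
w6: no successors, so ◇◇(¬q ∧ p ∨ p) fails. ✗
— 2 worlds.
For ◇◇(¬p ∧ (¬q → ¬p)):
w0: successors {w1, w3, w6}; ◇(¬p ∧ (¬q → ¬p)) there: w1:F, w3:F, w6:F. ✗
w1: successors {w2, w5}; ◇(¬p ∧ (¬q → ¬p)) there: w2:T, w5:T. ✓
w2: successors {w3, w4}; ◇(¬p ∧ (¬q → ¬p)) there: w3:F, w4:F. ✗
w3: no successors, so ◇◇(¬p ∧ (¬q → ¬p)) fails. ✗
w4: no successors, so ◇◇(¬p ∧ (¬q → ¬p)) fails. ✗
w5: successors {w6}; ◇(¬p ∧ (¬q → ¬p)) there: w6:F. ✗
w6: no successors, so ◇◇(¬p ∧ (¬q → ¬p)) fails. ✗
— 1 world.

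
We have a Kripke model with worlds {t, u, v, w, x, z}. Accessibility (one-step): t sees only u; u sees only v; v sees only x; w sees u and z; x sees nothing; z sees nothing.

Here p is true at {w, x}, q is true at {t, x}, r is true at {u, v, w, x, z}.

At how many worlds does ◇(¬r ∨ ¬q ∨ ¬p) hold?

t: successors {u}; ¬r ∨ ¬q ∨ ¬p there: u:T. ✓
u: successors {v}; ¬r ∨ ¬q ∨ ¬p there: v:T. ✓
v: successors {x}; ¬r ∨ ¬q ∨ ¬p there: x:F. ✗
w: successors {u, z}; ¬r ∨ ¬q ∨ ¬p there: u:T, z:T. ✓
x: no successors, so ◇(¬r ∨ ¬q ∨ ¬p) fails. ✗
z: no successors, so ◇(¬r ∨ ¬q ∨ ¬p) fails. ✗
Satisfying worlds: {t, u, w}.

3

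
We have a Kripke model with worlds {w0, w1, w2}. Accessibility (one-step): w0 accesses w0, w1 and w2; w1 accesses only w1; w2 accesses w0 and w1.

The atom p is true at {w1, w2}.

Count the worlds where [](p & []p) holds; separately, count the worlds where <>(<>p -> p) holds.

1 and 3

For [](p & []p):
w0: successors {w0, w1, w2}; p & []p there: w0:F, w1:T, w2:F. ✗
w1: successors {w1}; p & []p there: w1:T. ✓
w2: successors {w0, w1}; p & []p there: w0:F, w1:T. ✗
— 1 world.
For <>(<>p -> p):
w0: successors {w0, w1, w2}; <>p -> p there: w0:F, w1:T, w2:T. ✓
w1: successors {w1}; <>p -> p there: w1:T. ✓
w2: successors {w0, w1}; <>p -> p there: w0:F, w1:T. ✓
— 3 worlds.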